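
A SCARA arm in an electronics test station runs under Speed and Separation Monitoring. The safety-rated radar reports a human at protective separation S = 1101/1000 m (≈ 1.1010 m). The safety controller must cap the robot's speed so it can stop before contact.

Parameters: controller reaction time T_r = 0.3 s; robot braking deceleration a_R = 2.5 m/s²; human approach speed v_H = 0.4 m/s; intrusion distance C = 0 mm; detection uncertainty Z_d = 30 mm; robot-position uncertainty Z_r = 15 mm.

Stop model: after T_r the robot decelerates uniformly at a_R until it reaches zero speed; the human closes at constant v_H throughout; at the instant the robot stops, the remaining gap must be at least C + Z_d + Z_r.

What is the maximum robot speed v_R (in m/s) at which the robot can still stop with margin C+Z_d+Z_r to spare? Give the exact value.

v_R_max = 13/10 m/s = 1.3000 m/s

at the boundary: (1/5)·v² + (23/50)·v + (-117/125) = 0
  disc = (23/50)² − 4·(1/5)·(-117/125) = 2401/2500 ; √disc = 49/50
  v_R = (−(23/50) + 49/50) / (2·(1/5)) = 13/10 m/s
check:
stop time T_s = (13/10)/(5/2) = 0.5200 s
robot in T_r: 1.3000·0.3000 = 0.3900 m
braking distance = 1.3000²/(2·2.5000) = 0.3380 m
human over T_r+T_s: 0.4000·(0.3000+0.5200) = 0.3280 m
residual clearance needed = 0.0000+0.0300+0.0150 = 0.0450 m
sum ≈ 0.3900+0.3380+0.3280+0.0450 ≈ 1.1010 m = S ✓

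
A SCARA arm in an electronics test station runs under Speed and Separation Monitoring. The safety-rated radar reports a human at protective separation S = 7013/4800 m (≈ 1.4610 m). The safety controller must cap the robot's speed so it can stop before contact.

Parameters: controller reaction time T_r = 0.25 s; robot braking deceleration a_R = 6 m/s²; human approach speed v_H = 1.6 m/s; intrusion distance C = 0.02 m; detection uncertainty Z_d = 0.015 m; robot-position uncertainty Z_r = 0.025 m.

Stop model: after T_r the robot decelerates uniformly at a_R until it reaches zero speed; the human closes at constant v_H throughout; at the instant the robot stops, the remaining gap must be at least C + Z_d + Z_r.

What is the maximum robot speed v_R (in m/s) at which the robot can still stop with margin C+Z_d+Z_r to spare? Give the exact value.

at the boundary: (1/12)·v² + (31/60)·v + (-961/960) = 0
  disc = (31/60)² − 4·(1/12)·(-961/960) = 961/1600 ; √disc = 31/40
  v_R = (−(31/60) + 31/40) / (2·(1/12)) = 31/20 m/s
check:
T_s = v_R/a_R = (31/20)/6 = 0.2583 s
reaction-phase robot travel = 1.5500·0.2500 = 0.3875 m
robot covers 1.5500·0.2583 − ½·6.0000·0.2583² = 0.2002 m while stopping
person approaches 1.6000·(0.2500+0.2583) = 0.8133 m
C+Z_d+Z_r = 0.0200+0.0150+0.0250 = 0.0600 m
sum ≈ 0.3875+0.2002+0.8133+0.0600 ≈ 1.4610 m = S ✓

v_R_max = 31/20 m/s = 1.5500 m/s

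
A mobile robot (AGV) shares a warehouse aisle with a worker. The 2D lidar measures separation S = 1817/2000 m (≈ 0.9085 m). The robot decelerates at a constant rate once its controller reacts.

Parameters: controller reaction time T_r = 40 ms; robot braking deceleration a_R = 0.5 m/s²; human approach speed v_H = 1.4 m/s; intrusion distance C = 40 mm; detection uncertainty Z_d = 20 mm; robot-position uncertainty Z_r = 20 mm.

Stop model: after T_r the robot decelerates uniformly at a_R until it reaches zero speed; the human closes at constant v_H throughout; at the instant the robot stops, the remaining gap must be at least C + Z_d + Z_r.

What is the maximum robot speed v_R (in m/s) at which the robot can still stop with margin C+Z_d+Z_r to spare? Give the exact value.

v_R_max = 1/4 m/s = 0.2500 m/s

quadratic (1)·v² + (71/25)·v + (-309/400) = 0
  disc = (71/25)² − 4·(1)·(-309/400) = 27889/2500 ; √disc = 167/50
  v_R = (−(71/25) + 167/50) / (2·(1)) = 1/4 m/s
check:
braking lasts T_s = (1/4)/(1/2) = 0.5000 s
reaction-phase robot travel = 0.2500·0.0400 = 0.0100 m
robot under decel: 0.2500²/(2·0.5000) = 0.0625 m
human closes 1.4000·0.5400 = 0.7560 m
residual clearance needed = 0.0400+0.0200+0.0200 = 0.0800 m
sum ≈ 0.0100+0.0625+0.7560+0.0800 ≈ 0.9085 m = S ✓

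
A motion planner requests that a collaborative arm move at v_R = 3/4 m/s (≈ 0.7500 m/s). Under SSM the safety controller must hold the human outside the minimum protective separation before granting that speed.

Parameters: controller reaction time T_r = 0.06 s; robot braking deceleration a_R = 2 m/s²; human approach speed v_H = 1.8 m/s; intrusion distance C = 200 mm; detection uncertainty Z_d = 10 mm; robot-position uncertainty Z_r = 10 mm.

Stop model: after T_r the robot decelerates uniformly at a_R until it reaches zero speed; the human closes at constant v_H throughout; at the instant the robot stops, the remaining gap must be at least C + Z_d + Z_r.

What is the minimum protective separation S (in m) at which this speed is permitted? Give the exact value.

braking lasts T_s = (3/4)/2 = 0.3750 s
robot in T_r: 0.7500·0.0600 = 0.0450 m
robot covers 0.7500·0.3750 − ½·2.0000·0.3750² = 0.1406 m while stopping
human closes 1.8000·0.4350 = 0.7830 m
margins: 0.2000+0.0100+0.0100 = 0.2200 m
S_min ≈ 0.0450+0.1406+0.7830+0.2200  ⇒  S_min = 9509/8000 m

S_min = 9509/8000 m = 1.1886 m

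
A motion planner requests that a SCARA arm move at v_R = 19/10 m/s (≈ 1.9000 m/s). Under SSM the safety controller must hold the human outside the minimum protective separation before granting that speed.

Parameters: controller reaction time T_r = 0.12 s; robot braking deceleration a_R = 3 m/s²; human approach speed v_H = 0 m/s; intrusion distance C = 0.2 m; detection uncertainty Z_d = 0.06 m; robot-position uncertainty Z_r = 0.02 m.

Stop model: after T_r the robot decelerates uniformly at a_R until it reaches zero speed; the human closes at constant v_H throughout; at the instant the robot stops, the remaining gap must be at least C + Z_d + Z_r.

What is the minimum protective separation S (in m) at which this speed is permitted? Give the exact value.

S_min = 3329/3000 m = 1.1097 m

braking lasts T_s = (19/10)/3 = 0.6333 s
robot covers v_R·T_r = 1.9000·0.1200 = 0.2280 m before braking
robot under decel: 1.9000²/(2·3.0000) = 0.6017 m
human closes 0.0000·0.7533 = 0.0000 m
margins: 0.2000+0.0600+0.0200 = 0.2800 m
S_min ≈ 0.2280+0.6017+0.0000+0.2800  ⇒  S_min = 3329/3000 m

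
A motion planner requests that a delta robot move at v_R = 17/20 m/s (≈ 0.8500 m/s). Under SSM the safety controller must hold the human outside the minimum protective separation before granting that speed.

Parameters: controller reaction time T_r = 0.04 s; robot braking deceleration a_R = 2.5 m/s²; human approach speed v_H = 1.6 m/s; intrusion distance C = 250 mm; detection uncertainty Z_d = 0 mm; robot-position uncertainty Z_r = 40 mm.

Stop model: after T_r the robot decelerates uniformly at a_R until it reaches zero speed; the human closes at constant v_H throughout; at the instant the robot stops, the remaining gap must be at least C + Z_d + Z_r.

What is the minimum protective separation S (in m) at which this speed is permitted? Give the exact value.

braking lasts T_s = (17/20)/(5/2) = 0.3400 s
reaction-phase robot travel = 0.8500·0.0400 = 0.0340 m
braking distance = 0.8500²/(2·2.5000) = 0.1445 m
human over T_r+T_s: 1.6000·(0.0400+0.3400) = 0.6080 m
residual clearance needed = 0.2500+0.0000+0.0400 = 0.2900 m
S_min ≈ 0.0340+0.1445+0.6080+0.2900  ⇒  S_min = 2153/2000 m

S_min = 2153/2000 m = 1.0765 m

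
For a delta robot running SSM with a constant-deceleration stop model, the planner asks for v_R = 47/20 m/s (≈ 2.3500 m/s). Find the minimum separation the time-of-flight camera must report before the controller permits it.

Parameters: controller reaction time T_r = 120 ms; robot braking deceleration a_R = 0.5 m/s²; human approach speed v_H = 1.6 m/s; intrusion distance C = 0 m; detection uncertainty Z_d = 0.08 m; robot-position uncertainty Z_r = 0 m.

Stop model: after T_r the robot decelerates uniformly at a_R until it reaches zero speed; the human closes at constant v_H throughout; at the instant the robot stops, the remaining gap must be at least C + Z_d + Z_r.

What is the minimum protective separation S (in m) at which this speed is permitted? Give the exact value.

stop time T_s = (47/20)/(1/2) = 4.7000 s
reaction-phase robot travel = 2.3500·0.1200 = 0.2820 m
braking distance = 2.3500²/(2·0.5000) = 5.5225 m
person approaches 1.6000·(0.1200+4.7000) = 7.7120 m
residual clearance needed = 0.0000+0.0800+0.0000 = 0.0800 m
S_min ≈ 0.2820+5.5225+7.7120+0.0800  ⇒  S_min = 27193/2000 m

S_min = 27193/2000 m = 13.5965 m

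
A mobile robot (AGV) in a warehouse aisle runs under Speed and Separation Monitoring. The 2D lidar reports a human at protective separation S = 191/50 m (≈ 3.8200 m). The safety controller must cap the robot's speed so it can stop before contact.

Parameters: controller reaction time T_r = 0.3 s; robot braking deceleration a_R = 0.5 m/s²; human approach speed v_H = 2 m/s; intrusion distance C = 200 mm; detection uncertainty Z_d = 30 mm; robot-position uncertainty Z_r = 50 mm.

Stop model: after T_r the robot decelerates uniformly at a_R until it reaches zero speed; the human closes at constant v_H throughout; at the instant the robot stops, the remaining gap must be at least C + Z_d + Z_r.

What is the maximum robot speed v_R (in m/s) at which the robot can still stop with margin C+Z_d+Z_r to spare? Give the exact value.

v_R_max = 3/5 m/s = 0.6000 m/s

quadratic (1)·v² + (43/10)·v + (-147/50) = 0
  disc = (43/10)² − 4·(1)·(-147/50) = 121/4 ; √disc = 11/2
  v_R = (−(43/10) + 11/2) / (2·(1)) = 3/5 m/s
check:
braking lasts T_s = (3/5)/(1/2) = 1.2000 s
robot covers v_R·T_r = 0.6000·0.3000 = 0.1800 m before braking
braking distance = 0.6000²/(2·0.5000) = 0.3600 m
human closes 2.0000·1.5000 = 3.0000 m
margins: 0.2000+0.0300+0.0500 = 0.2800 m
sum ≈ 0.1800+0.3600+3.0000+0.2800 ≈ 3.8200 m = S ✓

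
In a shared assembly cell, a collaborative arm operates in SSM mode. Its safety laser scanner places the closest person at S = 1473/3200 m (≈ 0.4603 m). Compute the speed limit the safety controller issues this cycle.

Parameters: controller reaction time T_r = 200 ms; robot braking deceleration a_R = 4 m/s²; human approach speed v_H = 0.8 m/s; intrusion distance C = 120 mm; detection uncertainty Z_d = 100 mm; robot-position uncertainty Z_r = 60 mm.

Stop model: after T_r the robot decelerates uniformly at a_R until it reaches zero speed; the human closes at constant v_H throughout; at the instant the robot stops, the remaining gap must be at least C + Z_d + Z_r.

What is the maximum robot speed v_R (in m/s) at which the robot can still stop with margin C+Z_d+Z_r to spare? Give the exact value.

quadratic (1/8)·v² + (2/5)·v + (-13/640) = 0
  disc = (2/5)² − 4·(1/8)·(-13/640) = 1089/6400 ; √disc = 33/80
  v_R = (−(2/5) + 33/80) / (2·(1/8)) = 1/20 m/s
check:
T_s = v_R/a_R = (1/20)/4 = 0.0125 s
robot covers v_R·T_r = 0.0500·0.2000 = 0.0100 m before braking
robot under decel: 0.0500²/(2·4.0000) = 0.0003 m
human over T_r+T_s: 0.8000·(0.2000+0.0125) = 0.1700 m
margins: 0.1200+0.1000+0.0600 = 0.2800 m
sum ≈ 0.0100+0.0003+0.1700+0.2800 ≈ 0.4603 m = S ✓

v_R_max = 1/20 m/s = 0.0500 m/s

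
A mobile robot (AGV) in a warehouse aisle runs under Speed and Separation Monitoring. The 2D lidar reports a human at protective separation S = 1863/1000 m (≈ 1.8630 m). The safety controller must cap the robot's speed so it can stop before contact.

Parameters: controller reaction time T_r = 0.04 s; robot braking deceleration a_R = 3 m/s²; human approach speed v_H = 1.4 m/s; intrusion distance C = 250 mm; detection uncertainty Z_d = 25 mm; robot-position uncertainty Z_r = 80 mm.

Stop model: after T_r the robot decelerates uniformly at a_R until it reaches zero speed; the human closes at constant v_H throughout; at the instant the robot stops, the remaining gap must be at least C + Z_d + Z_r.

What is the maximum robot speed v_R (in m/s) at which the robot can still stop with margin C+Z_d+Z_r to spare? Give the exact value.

at the boundary: (1/6)·v² + (38/75)·v + (-363/250) = 0
  disc = (38/75)² − 4·(1/6)·(-363/250) = 6889/5625 ; √disc = 83/75
  v_R = (−(38/75) + 83/75) / (2·(1/6)) = 9/5 m/s
check:
stop time T_s = (9/5)/3 = 0.6000 s
robot in T_r: 1.8000·0.0400 = 0.0720 m
robot under decel: 1.8000²/(2·3.0000) = 0.5400 m
person approaches 1.4000·(0.0400+0.6000) = 0.8960 m
C+Z_d+Z_r = 0.2500+0.0250+0.0800 = 0.3550 m
sum ≈ 0.0720+0.5400+0.8960+0.3550 ≈ 1.8630 m = S ✓

v_R_max = 9/5 m/s = 1.8000 m/s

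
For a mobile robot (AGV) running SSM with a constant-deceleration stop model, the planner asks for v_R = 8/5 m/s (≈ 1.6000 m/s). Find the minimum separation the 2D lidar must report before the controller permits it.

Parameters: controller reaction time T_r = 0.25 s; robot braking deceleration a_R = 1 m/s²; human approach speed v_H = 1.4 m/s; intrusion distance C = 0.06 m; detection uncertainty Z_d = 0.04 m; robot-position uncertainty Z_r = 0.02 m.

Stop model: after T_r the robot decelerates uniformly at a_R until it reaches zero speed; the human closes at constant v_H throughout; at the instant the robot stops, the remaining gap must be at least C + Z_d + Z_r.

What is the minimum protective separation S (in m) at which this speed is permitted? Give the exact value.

S_min = 439/100 m = 4.3900 m

braking lasts T_s = (8/5)/1 = 1.6000 s
robot in T_r: 1.6000·0.2500 = 0.4000 m
robot covers 1.6000·1.6000 − ½·1.0000·1.6000² = 1.2800 m while stopping
human closes 1.4000·1.8500 = 2.5900 m
residual clearance needed = 0.0600+0.0400+0.0200 = 0.1200 m
S_min ≈ 0.4000+1.2800+2.5900+0.1200  ⇒  S_min = 439/100 m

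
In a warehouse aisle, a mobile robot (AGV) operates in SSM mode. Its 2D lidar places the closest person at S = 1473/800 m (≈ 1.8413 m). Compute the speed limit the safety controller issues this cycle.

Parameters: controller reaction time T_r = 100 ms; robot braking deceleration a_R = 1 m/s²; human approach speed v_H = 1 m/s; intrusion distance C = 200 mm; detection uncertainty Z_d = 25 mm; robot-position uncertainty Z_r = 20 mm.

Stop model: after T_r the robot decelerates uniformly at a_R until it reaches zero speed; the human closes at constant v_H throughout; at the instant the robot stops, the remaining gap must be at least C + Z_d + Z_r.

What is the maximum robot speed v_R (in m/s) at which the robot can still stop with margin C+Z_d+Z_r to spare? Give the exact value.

collect terms ⇒ (1/2)·v_R² + (11/10)·v_R + (-1197/800) = 0
  disc = (11/10)² − 4·(1/2)·(-1197/800) = 1681/400 ; √disc = 41/20
  v_R = (−(11/10) + 41/20) / (2·(1/2)) = 19/20 m/s
check:
stop time T_s = (19/20)/1 = 0.9500 s
robot covers v_R·T_r = 0.9500·0.1000 = 0.0950 m before braking
robot covers 0.9500·0.9500 − ½·1.0000·0.9500² = 0.4512 m while stopping
human closes 1.0000·1.0500 = 1.0500 m
C+Z_d+Z_r = 0.2000+0.0250+0.0200 = 0.2450 m
sum ≈ 0.0950+0.4512+1.0500+0.2450 ≈ 1.8413 m = S ✓

v_R_max = 19/20 m/s = 0.9500 m/s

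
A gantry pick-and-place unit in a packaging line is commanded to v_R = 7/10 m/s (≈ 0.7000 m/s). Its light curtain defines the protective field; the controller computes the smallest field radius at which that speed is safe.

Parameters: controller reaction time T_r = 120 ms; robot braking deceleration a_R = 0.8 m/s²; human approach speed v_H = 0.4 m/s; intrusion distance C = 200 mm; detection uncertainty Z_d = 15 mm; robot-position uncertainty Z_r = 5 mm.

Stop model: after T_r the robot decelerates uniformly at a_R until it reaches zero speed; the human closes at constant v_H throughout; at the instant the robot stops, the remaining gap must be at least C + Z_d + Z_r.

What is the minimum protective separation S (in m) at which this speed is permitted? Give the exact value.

S_min = 4033/4000 m = 1.0083 m

T_s = v_R/a_R = (7/10)/(4/5) = 0.8750 s
robot covers v_R·T_r = 0.7000·0.1200 = 0.0840 m before braking
robot covers 0.7000·0.8750 − ½·0.8000·0.8750² = 0.3063 m while stopping
human over T_r+T_s: 0.4000·(0.1200+0.8750) = 0.3980 m
residual clearance needed = 0.2000+0.0150+0.0050 = 0.2200 m
S_min ≈ 0.0840+0.3063+0.3980+0.2200  ⇒  S_min = 4033/4000 m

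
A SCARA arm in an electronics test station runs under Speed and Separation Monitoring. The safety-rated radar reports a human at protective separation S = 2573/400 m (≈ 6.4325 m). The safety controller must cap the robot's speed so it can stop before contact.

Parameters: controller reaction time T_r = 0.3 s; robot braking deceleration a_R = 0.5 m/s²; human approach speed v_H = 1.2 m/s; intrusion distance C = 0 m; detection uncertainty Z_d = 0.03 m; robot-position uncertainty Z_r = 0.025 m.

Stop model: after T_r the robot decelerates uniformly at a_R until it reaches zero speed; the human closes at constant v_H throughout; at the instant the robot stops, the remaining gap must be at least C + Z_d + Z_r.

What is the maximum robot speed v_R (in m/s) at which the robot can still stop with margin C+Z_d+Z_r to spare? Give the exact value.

v_R_max = 29/20 m/s = 1.4500 m/s

collect terms ⇒ (1)·v_R² + (27/10)·v_R + (-2407/400) = 0
  disc = (27/10)² − 4·(1)·(-2407/400) = 784/25 ; √disc = 28/5
  v_R = (−(27/10) + 28/5) / (2·(1)) = 29/20 m/s
check:
stop time T_s = (29/20)/(1/2) = 2.9000 s
robot covers v_R·T_r = 1.4500·0.3000 = 0.4350 m before braking
braking distance = 1.4500²/(2·0.5000) = 2.1025 m
human closes 1.2000·3.2000 = 3.8400 m
residual clearance needed = 0.0000+0.0300+0.0250 = 0.0550 m
sum ≈ 0.4350+2.1025+3.8400+0.0550 ≈ 6.4325 m = S ✓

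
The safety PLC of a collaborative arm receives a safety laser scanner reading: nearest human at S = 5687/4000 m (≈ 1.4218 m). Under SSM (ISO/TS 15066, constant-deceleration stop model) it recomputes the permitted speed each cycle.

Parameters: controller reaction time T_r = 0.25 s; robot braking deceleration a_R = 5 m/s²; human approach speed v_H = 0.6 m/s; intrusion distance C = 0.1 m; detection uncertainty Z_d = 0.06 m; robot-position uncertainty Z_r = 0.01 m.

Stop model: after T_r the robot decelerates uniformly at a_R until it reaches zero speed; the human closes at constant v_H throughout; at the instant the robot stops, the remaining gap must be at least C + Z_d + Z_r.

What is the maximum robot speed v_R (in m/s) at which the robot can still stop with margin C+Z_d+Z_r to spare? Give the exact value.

v_R_max = 39/20 m/s = 1.9500 m/s

at the boundary: (1/10)·v² + (37/100)·v + (-4407/4000) = 0
  disc = (37/100)² − 4·(1/10)·(-4407/4000) = 361/625 ; √disc = 19/25
  v_R = (−(37/100) + 19/25) / (2·(1/10)) = 39/20 m/s
check:
stop time T_s = (39/20)/5 = 0.3900 s
robot in T_r: 1.9500·0.2500 = 0.4875 m
robot covers 1.9500·0.3900 − ½·5.0000·0.3900² = 0.3802 m while stopping
person approaches 0.6000·(0.2500+0.3900) = 0.3840 m
residual clearance needed = 0.1000+0.0600+0.0100 = 0.1700 m
sum ≈ 0.4875+0.3802+0.3840+0.1700 ≈ 1.4218 m = S ✓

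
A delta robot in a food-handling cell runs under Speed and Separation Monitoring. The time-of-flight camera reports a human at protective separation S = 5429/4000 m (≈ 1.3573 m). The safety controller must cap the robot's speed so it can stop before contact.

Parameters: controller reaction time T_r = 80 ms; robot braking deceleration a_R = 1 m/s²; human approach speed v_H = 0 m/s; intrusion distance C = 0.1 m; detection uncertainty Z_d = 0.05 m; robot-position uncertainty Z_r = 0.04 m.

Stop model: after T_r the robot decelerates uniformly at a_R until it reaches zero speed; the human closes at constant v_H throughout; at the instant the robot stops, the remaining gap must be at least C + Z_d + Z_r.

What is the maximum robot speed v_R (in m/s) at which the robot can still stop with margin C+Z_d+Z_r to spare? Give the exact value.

v_R_max = 29/20 m/s = 1.4500 m/s

at the boundary: (1/2)·v² + (2/25)·v + (-4669/4000) = 0
  disc = (2/25)² − 4·(1/2)·(-4669/4000) = 23409/10000 ; √disc = 153/100
  v_R = (−(2/25) + 153/100) / (2·(1/2)) = 29/20 m/s
check:
stop time T_s = (29/20)/1 = 1.4500 s
robot in T_r: 1.4500·0.0800 = 0.1160 m
robot covers 1.4500·1.4500 − ½·1.0000·1.4500² = 1.0513 m while stopping
person approaches 0.0000·(0.0800+1.4500) = 0.0000 m
margins: 0.1000+0.0500+0.0400 = 0.1900 m
sum ≈ 0.1160+1.0513+0.0000+0.1900 ≈ 1.3573 m = S ✓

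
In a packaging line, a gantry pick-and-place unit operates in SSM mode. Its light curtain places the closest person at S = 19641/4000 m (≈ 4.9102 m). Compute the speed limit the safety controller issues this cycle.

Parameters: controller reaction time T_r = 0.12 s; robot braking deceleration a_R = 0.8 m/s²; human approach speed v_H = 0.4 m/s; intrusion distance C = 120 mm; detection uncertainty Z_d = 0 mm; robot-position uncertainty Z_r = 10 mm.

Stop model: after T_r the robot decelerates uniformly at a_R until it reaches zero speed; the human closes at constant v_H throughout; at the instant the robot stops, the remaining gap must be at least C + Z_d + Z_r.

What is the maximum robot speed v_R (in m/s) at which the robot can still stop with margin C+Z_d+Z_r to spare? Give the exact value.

v_R_max = 23/10 m/s = 2.3000 m/s

collect terms ⇒ (5/8)·v_R² + (31/50)·v_R + (-18929/4000) = 0
  disc = (31/50)² − 4·(5/8)·(-18929/4000) = 488601/40000 ; √disc = 699/200
  v_R = (−(31/50) + 699/200) / (2·(5/8)) = 23/10 m/s
check:
T_s = v_R/a_R = (23/10)/(4/5) = 2.8750 s
robot in T_r: 2.3000·0.1200 = 0.2760 m
braking distance = 2.3000²/(2·0.8000) = 3.3062 m
person approaches 0.4000·(0.1200+2.8750) = 1.1980 m
C+Z_d+Z_r = 0.1200+0.0000+0.0100 = 0.1300 m
sum ≈ 0.2760+3.3062+1.1980+0.1300 ≈ 4.9102 m = S ✓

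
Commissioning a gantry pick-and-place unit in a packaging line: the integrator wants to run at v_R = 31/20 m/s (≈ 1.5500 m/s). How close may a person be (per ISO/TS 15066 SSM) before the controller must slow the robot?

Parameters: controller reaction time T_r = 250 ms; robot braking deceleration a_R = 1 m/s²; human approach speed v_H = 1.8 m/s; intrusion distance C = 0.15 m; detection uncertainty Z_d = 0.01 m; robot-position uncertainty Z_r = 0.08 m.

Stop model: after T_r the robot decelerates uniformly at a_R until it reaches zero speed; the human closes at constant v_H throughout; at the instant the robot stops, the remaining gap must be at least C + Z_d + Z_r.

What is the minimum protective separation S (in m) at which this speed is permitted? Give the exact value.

stop time T_s = (31/20)/1 = 1.5500 s
robot in T_r: 1.5500·0.2500 = 0.3875 m
robot under decel: 1.5500²/(2·1.0000) = 1.2012 m
human over T_r+T_s: 1.8000·(0.2500+1.5500) = 3.2400 m
margins: 0.1500+0.0100+0.0800 = 0.2400 m
S_min ≈ 0.3875+1.2012+3.2400+0.2400  ⇒  S_min = 811/160 m

S_min = 811/160 m = 5.0687 m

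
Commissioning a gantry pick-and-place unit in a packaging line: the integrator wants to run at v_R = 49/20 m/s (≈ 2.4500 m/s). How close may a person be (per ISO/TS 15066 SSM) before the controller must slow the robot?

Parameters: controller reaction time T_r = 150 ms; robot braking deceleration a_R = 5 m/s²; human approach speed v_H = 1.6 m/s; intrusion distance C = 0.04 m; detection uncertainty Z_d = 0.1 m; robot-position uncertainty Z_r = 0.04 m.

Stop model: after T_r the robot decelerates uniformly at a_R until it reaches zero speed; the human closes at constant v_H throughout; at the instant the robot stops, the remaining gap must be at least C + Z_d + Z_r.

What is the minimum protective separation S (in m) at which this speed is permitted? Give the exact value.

S_min = 8687/4000 m = 2.1717 m

braking lasts T_s = (49/20)/5 = 0.4900 s
robot covers v_R·T_r = 2.4500·0.1500 = 0.3675 m before braking
robot under decel: 2.4500²/(2·5.0000) = 0.6002 m
person approaches 1.6000·(0.1500+0.4900) = 1.0240 m
C+Z_d+Z_r = 0.0400+0.1000+0.0400 = 0.1800 m
S_min ≈ 0.3675+0.6002+1.0240+0.1800  ⇒  S_min = 8687/4000 m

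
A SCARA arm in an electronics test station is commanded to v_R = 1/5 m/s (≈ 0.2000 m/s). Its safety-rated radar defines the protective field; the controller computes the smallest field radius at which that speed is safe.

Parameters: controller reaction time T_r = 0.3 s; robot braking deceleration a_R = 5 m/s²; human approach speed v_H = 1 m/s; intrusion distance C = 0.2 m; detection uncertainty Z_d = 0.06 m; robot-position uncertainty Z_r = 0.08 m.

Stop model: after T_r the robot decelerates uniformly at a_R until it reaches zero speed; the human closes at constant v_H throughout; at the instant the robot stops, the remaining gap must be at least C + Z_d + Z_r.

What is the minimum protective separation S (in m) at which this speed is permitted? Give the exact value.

S_min = 93/125 m = 0.7440 m

braking lasts T_s = (1/5)/5 = 0.0400 s
robot covers v_R·T_r = 0.2000·0.3000 = 0.0600 m before braking
robot under decel: 0.2000²/(2·5.0000) = 0.0040 m
human over T_r+T_s: 1.0000·(0.3000+0.0400) = 0.3400 m
C+Z_d+Z_r = 0.2000+0.0600+0.0800 = 0.3400 m
S_min ≈ 0.0600+0.0040+0.3400+0.3400  ⇒  S_min = 93/125 m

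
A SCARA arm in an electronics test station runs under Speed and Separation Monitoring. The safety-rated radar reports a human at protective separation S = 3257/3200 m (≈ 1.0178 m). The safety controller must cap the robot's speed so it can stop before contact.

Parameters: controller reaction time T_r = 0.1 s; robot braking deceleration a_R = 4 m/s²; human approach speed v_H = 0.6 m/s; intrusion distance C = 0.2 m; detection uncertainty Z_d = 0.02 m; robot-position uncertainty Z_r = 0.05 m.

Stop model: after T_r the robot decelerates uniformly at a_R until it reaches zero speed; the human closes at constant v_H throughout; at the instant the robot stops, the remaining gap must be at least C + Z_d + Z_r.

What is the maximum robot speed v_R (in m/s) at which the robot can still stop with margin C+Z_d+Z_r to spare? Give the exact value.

quadratic (1/8)·v² + (1/4)·v + (-2201/3200) = 0
  disc = (1/4)² − 4·(1/8)·(-2201/3200) = 2601/6400 ; √disc = 51/80
  v_R = (−(1/4) + 51/80) / (2·(1/8)) = 31/20 m/s
check:
braking lasts T_s = (31/20)/4 = 0.3875 s
reaction-phase robot travel = 1.5500·0.1000 = 0.1550 m
braking distance = 1.5500²/(2·4.0000) = 0.3003 m
human over T_r+T_s: 0.6000·(0.1000+0.3875) = 0.2925 m
residual clearance needed = 0.2000+0.0200+0.0500 = 0.2700 m
sum ≈ 0.1550+0.3003+0.2925+0.2700 ≈ 1.0178 m = S ✓

v_R_max = 31/20 m/s = 1.5500 m/s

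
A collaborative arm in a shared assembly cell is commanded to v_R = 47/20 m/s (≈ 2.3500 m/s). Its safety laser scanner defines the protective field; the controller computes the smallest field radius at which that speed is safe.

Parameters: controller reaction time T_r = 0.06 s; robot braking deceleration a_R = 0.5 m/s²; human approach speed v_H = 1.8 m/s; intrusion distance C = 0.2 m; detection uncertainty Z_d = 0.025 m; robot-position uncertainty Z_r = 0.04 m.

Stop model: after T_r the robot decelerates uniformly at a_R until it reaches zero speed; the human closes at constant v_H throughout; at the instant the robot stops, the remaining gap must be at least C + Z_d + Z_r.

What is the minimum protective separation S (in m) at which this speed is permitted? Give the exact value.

S_min = 28993/2000 m = 14.4965 m

T_s = v_R/a_R = (47/20)/(1/2) = 4.7000 s
robot covers v_R·T_r = 2.3500·0.0600 = 0.1410 m before braking
robot covers 2.3500·4.7000 − ½·0.5000·4.7000² = 5.5225 m while stopping
human closes 1.8000·4.7600 = 8.5680 m
C+Z_d+Z_r = 0.2000+0.0250+0.0400 = 0.2650 m
S_min ≈ 0.1410+5.5225+8.5680+0.2650  ⇒  S_min = 28993/2000 m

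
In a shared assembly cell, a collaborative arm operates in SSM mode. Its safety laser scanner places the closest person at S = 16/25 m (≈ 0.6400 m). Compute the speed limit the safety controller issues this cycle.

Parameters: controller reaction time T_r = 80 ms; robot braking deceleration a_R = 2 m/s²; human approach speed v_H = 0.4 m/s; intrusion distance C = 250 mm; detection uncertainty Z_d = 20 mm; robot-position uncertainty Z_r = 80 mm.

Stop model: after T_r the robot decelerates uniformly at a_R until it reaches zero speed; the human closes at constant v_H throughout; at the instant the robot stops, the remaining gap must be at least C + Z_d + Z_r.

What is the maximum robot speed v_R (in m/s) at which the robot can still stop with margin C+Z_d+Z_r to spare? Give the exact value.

v_R_max = 3/5 m/s = 0.6000 m/s

at the boundary: (1/4)·v² + (7/25)·v + (-129/500) = 0
  disc = (7/25)² − 4·(1/4)·(-129/500) = 841/2500 ; √disc = 29/50
  v_R = (−(7/25) + 29/50) / (2·(1/4)) = 3/5 m/s
check:
T_s = v_R/a_R = (3/5)/2 = 0.3000 s
robot covers v_R·T_r = 0.6000·0.0800 = 0.0480 m before braking
robot covers 0.6000·0.3000 − ½·2.0000·0.3000² = 0.0900 m while stopping
human over T_r+T_s: 0.4000·(0.0800+0.3000) = 0.1520 m
C+Z_d+Z_r = 0.2500+0.0200+0.0800 = 0.3500 m
sum ≈ 0.0480+0.0900+0.1520+0.3500 ≈ 0.6400 m = S ✓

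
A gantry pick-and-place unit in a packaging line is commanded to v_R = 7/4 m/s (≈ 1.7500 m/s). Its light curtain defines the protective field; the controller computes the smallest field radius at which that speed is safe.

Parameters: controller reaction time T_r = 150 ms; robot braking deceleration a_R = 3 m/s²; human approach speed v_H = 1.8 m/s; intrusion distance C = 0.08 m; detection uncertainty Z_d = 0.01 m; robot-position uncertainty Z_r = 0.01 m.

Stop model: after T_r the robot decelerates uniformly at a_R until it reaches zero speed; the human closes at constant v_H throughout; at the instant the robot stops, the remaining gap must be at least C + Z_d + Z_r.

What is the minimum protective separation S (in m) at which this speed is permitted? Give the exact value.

S_min = 5263/2400 m = 2.1929 m

braking lasts T_s = (7/4)/3 = 0.5833 s
robot covers v_R·T_r = 1.7500·0.1500 = 0.2625 m before braking
robot under decel: 1.7500²/(2·3.0000) = 0.5104 m
human over T_r+T_s: 1.8000·(0.1500+0.5833) = 1.3200 m
residual clearance needed = 0.0800+0.0100+0.0100 = 0.1000 m
S_min ≈ 0.2625+0.5104+1.3200+0.1000  ⇒  S_min = 5263/2400 m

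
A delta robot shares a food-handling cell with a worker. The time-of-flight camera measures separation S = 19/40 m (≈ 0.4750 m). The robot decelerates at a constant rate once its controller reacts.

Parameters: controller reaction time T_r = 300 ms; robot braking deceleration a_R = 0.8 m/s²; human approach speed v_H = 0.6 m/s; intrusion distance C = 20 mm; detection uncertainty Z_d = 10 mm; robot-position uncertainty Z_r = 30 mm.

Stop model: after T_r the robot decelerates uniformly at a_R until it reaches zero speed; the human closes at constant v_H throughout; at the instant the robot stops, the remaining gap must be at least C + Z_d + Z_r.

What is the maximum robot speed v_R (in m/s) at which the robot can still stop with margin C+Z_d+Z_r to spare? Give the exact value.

v_R_max = 1/5 m/s = 0.2000 m/s

at the boundary: (5/8)·v² + (21/20)·v + (-47/200) = 0
  disc = (21/20)² − 4·(5/8)·(-47/200) = 169/100 ; √disc = 13/10
  v_R = (−(21/20) + 13/10) / (2·(5/8)) = 1/5 m/s
check:
T_s = v_R/a_R = (1/5)/(4/5) = 0.2500 s
reaction-phase robot travel = 0.2000·0.3000 = 0.0600 m
robot covers 0.2000·0.2500 − ½·0.8000·0.2500² = 0.0250 m while stopping
human over T_r+T_s: 0.6000·(0.3000+0.2500) = 0.3300 m
C+Z_d+Z_r = 0.0200+0.0100+0.0300 = 0.0600 m
sum ≈ 0.0600+0.0250+0.3300+0.0600 ≈ 0.4750 m = S ✓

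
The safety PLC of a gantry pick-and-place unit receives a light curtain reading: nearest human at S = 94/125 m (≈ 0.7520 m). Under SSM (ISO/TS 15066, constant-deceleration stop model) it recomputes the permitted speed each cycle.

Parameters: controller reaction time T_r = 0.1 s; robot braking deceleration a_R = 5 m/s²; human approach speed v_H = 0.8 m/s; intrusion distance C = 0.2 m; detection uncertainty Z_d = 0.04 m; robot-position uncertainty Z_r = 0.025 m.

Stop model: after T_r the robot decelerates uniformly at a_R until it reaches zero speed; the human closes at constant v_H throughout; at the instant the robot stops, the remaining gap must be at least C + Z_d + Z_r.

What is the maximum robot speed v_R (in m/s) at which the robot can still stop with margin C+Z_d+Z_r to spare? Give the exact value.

v_R_max = 11/10 m/s = 1.1000 m/s

collect terms ⇒ (1/10)·v_R² + (13/50)·v_R + (-407/1000) = 0
  disc = (13/50)² − 4·(1/10)·(-407/1000) = 144/625 ; √disc = 12/25
  v_R = (−(13/50) + 12/25) / (2·(1/10)) = 11/10 m/s
check:
stop time T_s = (11/10)/5 = 0.2200 s
reaction-phase robot travel = 1.1000·0.1000 = 0.1100 m
braking distance = 1.1000²/(2·5.0000) = 0.1210 m
person approaches 0.8000·(0.1000+0.2200) = 0.2560 m
margins: 0.2000+0.0400+0.0250 = 0.2650 m
sum ≈ 0.1100+0.1210+0.2560+0.2650 ≈ 0.7520 m = S ✓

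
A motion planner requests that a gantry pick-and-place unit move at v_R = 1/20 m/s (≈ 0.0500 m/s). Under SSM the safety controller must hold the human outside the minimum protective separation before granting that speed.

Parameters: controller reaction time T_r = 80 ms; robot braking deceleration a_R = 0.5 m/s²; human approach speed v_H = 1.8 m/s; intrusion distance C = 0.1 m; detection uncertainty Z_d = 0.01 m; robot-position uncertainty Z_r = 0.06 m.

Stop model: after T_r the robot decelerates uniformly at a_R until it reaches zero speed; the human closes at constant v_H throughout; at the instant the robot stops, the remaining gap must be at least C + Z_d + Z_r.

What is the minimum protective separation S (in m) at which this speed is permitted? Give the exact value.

S_min = 1001/2000 m = 0.5005 m

stop time T_s = (1/20)/(1/2) = 0.1000 s
reaction-phase robot travel = 0.0500·0.0800 = 0.0040 m
robot under decel: 0.0500²/(2·0.5000) = 0.0025 m
human closes 1.8000·0.1800 = 0.3240 m
margins: 0.1000+0.0100+0.0600 = 0.1700 m
S_min ≈ 0.0040+0.0025+0.3240+0.1700  ⇒  S_min = 1001/2000 m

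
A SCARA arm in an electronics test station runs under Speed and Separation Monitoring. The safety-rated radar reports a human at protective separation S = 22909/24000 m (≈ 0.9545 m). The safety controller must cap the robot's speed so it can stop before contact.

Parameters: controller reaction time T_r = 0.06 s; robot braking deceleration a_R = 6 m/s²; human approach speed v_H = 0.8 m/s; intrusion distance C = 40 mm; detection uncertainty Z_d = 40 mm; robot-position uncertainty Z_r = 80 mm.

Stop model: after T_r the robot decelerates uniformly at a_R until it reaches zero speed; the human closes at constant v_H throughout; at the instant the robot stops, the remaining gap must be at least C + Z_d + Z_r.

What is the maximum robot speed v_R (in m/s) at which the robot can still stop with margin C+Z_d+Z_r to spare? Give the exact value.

collect terms ⇒ (1/12)·v_R² + (29/150)·v_R + (-17917/24000) = 0
  disc = (29/150)² − 4·(1/12)·(-17917/24000) = 11449/40000 ; √disc = 107/200
  v_R = (−(29/150) + 107/200) / (2·(1/12)) = 41/20 m/s
check:
stop time T_s = (41/20)/6 = 0.3417 s
robot in T_r: 2.0500·0.0600 = 0.1230 m
robot under decel: 2.0500²/(2·6.0000) = 0.3502 m
human closes 0.8000·0.4017 = 0.3213 m
C+Z_d+Z_r = 0.0400+0.0400+0.0800 = 0.1600 m
sum ≈ 0.1230+0.3502+0.3213+0.1600 ≈ 0.9545 m = S ✓

v_R_max = 41/20 m/s = 2.0500 m/s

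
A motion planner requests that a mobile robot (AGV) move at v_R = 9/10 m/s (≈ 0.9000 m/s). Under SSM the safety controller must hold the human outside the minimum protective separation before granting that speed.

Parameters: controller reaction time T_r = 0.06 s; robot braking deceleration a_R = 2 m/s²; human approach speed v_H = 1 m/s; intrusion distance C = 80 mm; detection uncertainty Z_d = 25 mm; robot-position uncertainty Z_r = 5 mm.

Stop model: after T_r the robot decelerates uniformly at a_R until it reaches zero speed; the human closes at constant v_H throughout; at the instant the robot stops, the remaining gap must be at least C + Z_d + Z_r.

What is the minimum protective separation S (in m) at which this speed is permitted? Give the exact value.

S_min = 1753/2000 m = 0.8765 m

stop time T_s = (9/10)/2 = 0.4500 s
robot in T_r: 0.9000·0.0600 = 0.0540 m
braking distance = 0.9000²/(2·2.0000) = 0.2025 m
human over T_r+T_s: 1.0000·(0.0600+0.4500) = 0.5100 m
residual clearance needed = 0.0800+0.0250+0.0050 = 0.1100 m
S_min ≈ 0.0540+0.2025+0.5100+0.1100  ⇒  S_min = 1753/2000 m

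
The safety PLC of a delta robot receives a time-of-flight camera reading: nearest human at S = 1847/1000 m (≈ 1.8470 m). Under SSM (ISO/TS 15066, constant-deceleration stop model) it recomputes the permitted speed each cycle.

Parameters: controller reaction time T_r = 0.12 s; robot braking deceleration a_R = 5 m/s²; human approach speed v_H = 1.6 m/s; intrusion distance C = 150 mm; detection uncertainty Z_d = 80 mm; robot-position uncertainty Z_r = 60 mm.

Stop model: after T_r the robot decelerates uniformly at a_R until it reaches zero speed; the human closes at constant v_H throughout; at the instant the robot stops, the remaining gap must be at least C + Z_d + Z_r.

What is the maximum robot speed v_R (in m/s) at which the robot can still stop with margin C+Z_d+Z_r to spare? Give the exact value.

quadratic (1/10)·v² + (11/25)·v + (-273/200) = 0
  disc = (11/25)² − 4·(1/10)·(-273/200) = 1849/2500 ; √disc = 43/50
  v_R = (−(11/25) + 43/50) / (2·(1/10)) = 21/10 m/s
check:
stop time T_s = (21/10)/5 = 0.4200 s
robot covers v_R·T_r = 2.1000·0.1200 = 0.2520 m before braking
robot covers 2.1000·0.4200 − ½·5.0000·0.4200² = 0.4410 m while stopping
person approaches 1.6000·(0.1200+0.4200) = 0.8640 m
residual clearance needed = 0.1500+0.0800+0.0600 = 0.2900 m
sum ≈ 0.2520+0.4410+0.8640+0.2900 ≈ 1.8470 m = S ✓

v_R_max = 21/10 m/s = 2.1000 m/s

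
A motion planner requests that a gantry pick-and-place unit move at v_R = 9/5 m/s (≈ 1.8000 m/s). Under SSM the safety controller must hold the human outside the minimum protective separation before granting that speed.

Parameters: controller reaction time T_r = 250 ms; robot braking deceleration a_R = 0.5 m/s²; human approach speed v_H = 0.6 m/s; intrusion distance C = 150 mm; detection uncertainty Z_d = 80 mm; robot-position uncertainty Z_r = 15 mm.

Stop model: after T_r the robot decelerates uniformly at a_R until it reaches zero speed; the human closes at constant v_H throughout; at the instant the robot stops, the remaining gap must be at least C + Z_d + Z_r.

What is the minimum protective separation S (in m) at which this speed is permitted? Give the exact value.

braking lasts T_s = (9/5)/(1/2) = 3.6000 s
robot covers v_R·T_r = 1.8000·0.2500 = 0.4500 m before braking
robot under decel: 1.8000²/(2·0.5000) = 3.2400 m
human closes 0.6000·3.8500 = 2.3100 m
C+Z_d+Z_r = 0.1500+0.0800+0.0150 = 0.2450 m
S_min ≈ 0.4500+3.2400+2.3100+0.2450  ⇒  S_min = 1249/200 m

S_min = 1249/200 m = 6.2450 m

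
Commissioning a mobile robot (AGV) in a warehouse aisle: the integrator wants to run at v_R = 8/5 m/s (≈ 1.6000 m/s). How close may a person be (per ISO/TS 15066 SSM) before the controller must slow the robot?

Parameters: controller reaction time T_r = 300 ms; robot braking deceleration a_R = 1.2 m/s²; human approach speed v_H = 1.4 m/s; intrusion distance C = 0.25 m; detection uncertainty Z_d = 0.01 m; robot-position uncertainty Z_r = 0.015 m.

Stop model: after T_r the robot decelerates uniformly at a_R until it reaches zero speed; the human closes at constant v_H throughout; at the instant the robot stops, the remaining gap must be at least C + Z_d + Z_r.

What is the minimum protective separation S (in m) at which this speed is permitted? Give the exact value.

T_s = v_R/a_R = (8/5)/(6/5) = 1.3333 s
reaction-phase robot travel = 1.6000·0.3000 = 0.4800 m
robot under decel: 1.6000²/(2·1.2000) = 1.0667 m
person approaches 1.4000·(0.3000+1.3333) = 2.2867 m
margins: 0.2500+0.0100+0.0150 = 0.2750 m
S_min ≈ 0.4800+1.0667+2.2867+0.2750  ⇒  S_min = 493/120 m

S_min = 493/120 m = 4.1083 m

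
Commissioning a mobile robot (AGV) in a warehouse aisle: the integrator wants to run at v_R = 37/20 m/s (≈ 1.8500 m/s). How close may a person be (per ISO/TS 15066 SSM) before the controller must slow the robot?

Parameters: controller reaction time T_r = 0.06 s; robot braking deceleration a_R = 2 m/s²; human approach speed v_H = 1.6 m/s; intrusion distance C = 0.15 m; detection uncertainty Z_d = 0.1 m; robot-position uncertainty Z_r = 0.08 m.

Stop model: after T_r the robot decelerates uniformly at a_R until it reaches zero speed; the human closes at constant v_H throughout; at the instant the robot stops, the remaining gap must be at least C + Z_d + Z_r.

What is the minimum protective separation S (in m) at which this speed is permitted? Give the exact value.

braking lasts T_s = (37/20)/2 = 0.9250 s
robot covers v_R·T_r = 1.8500·0.0600 = 0.1110 m before braking
robot covers 1.8500·0.9250 − ½·2.0000·0.9250² = 0.8556 m while stopping
person approaches 1.6000·(0.0600+0.9250) = 1.5760 m
C+Z_d+Z_r = 0.1500+0.1000+0.0800 = 0.3300 m
S_min ≈ 0.1110+0.8556+1.5760+0.3300  ⇒  S_min = 22981/8000 m

S_min = 22981/8000 m = 2.8726 m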